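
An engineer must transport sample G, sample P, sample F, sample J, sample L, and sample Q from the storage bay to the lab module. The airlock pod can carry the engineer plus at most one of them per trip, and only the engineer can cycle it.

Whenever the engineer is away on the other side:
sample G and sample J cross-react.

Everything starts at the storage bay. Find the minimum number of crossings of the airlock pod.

11

Counting alone: the engineer can take at most 1 across per trip to the lab module, so moving all 6 needs at least 6 loaded trips out, with a return between consecutive ones — at least 11 crossings.
The plan below uses exactly 11 crossings, so it is optimal:
1. Engineer goes to the lab module with sample G.
2. Engineer goes back to the storage bay alone.
3. Engineer goes to the lab module with sample P.
4. Engineer goes back to the storage bay alone.
5. Engineer goes to the lab module with sample F.
6. Engineer goes back to the storage bay alone.
7. Engineer goes to the lab module with sample L.
8. Engineer goes back to the storage bay alone.
9. Engineer goes to the lab module with sample Q.
10. Engineer goes back to the storage bay alone.
11. Engineer goes to the lab module with sample J.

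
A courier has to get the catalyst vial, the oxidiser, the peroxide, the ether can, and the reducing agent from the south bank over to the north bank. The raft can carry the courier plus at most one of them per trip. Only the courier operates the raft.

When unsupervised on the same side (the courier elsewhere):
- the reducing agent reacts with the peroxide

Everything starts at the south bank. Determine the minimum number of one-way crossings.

9

Counting alone: the courier can take at most 1 across per trip to the north bank, so moving all 5 needs at least 5 loaded trips out, with a return between consecutive ones — at least 9 crossings.
The plan below uses exactly 9 crossings, so it is optimal:
1. Courier goes to the north bank with the peroxide.  [the south bank: the catalyst vial, the ether can, the oxidiser, the reducing agent | the north bank: the peroxide]
2. Courier goes back to the south bank alone.  [the south bank: the catalyst vial, the ether can, the oxidiser, the reducing agent | the north bank: the peroxide]
3. Courier goes to the north bank with the catalyst vial.  [the south bank: the ether can, the oxidiser, the reducing agent | the north bank: the catalyst vial, the peroxide]
4. Courier goes back to the south bank alone.  [the south bank: the ether can, the oxidiser, the reducing agent | the north bank: the catalyst vial, the peroxide]
5. Courier goes to the north bank with the oxidiser.  [the south bank: the ether can, the reducing agent | the north bank: the catalyst vial, the oxidiser, the peroxide]
6. Courier goes back to the south bank alone.  [the south bank: the ether can, the reducing agent | the north bank: the catalyst vial, the oxidiser, the peroxide]
7. Courier goes to the north bank with the ether can.  [the south bank: the reducing agent | the north bank: the catalyst vial, the ether can, the oxidiser, the peroxide]
8. Courier goes back to the south bank alone.  [the south bank: the reducing agent | the north bank: the catalyst vial, the ether can, the oxidiser, the peroxide]
9. Courier goes to the north bank with the reducing agent.  [the south bank: — | the north bank: the catalyst vial, the ether can, the oxidiser, the peroxide, the reducing agent]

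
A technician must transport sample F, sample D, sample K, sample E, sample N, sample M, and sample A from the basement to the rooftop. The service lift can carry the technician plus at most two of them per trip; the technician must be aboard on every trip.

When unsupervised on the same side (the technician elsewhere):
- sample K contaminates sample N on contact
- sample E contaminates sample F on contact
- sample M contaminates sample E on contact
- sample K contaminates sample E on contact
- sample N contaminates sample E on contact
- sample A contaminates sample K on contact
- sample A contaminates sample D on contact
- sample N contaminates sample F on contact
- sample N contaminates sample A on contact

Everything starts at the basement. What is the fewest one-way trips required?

Whatever the first load, the items left behind include a forbidden pair without the technician. No opening move is safe, so no plan exists.

impossible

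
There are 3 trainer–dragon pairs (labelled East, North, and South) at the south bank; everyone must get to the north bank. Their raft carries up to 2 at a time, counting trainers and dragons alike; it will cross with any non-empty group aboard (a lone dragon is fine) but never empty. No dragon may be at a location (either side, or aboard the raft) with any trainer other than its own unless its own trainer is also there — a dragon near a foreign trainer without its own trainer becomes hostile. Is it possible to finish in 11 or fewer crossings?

Yes — this plan uses 11 crossings (≤ 11):
1. dragon East and trainer East cross → the north bank.
2. trainer East crosses ← the south bank.
3. dragon North and dragon South cross → the north bank.
4. dragon East crosses ← the south bank.
5. trainer North and trainer South cross → the north bank.
6. dragon North and trainer North cross ← the south bank.
7. trainer East and trainer North cross → the north bank.
8. dragon South crosses ← the south bank.
9. dragon East and dragon North cross → the north bank.
10. trainer South crosses ← the south bank.
11. dragon South and trainer South cross → the north bank.

Yes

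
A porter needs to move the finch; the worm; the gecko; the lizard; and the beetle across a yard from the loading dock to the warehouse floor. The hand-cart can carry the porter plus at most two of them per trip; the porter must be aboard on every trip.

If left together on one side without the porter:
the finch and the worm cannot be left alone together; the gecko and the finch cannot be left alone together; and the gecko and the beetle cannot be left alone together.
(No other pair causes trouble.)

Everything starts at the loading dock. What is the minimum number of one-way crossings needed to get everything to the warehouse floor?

5

Counting alone: the porter can take at most 2 across per trip to the warehouse floor, so moving all 5 needs at least 3 loaded trips out, with a return between consecutive ones — at least 5 crossings.
The plan below uses exactly 5 crossings, so it is optimal:
1. Porter goes to the warehouse floor with the finch and the gecko.
2. Porter goes back to the loading dock with the finch.
3. Porter goes to the warehouse floor with the lizard and the worm.
4. Porter goes back to the loading dock alone.
5. Porter goes to the warehouse floor with the beetle and the finch.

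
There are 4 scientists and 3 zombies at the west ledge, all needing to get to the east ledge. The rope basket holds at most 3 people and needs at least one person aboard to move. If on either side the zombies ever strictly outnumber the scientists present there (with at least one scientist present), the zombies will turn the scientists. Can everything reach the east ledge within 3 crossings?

Counting alone: each trip to the east ledge takes at most 3 across and each return brings at least 1 back, so after t trips out (and t−1 returns) at most 3t − (t−1) of the 7 are across; that first reaches 7 at t = 3, so at least 5 crossings are needed.
Since 3 < 5, 3 crossings cannot be enough. (The shortest complete plan in fact takes 5:)
1. 3 zombies → the east ledge.  (the west ledge: 4S 0Z; the east ledge: 0S 3Z)
2. 1 zombie ← the west ledge.  (the west ledge: 4S 1Z; the east ledge: 0S 2Z)
3. 3 scientists → the east ledge.  (the west ledge: 1S 1Z; the east ledge: 3S 2Z)
4. 1 scientist ← the west ledge.  (the west ledge: 2S 1Z; the east ledge: 2S 2Z)
5. 2 scientists and 1 zombie → the east ledge.  (the west ledge: 0S 0Z; the east ledge: 4S 3Z)

No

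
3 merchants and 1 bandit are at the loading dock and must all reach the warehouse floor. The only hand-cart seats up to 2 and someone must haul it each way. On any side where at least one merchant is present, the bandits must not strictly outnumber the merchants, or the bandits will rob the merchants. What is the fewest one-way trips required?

5

Counting alone: each trip to the warehouse floor takes at most 2 across and each return brings at least 1 back, so after t trips out (and t−1 returns) at most 2t − (t−1) of the 4 are across; that first reaches 4 at t = 3, so at least 5 crossings are needed.
The plan below uses exactly 5 crossings, so it is optimal:
1. 1 merchant and 1 bandit → the warehouse floor.  (the loading dock: 2M 0B; the warehouse floor: 1M 1B)
2. 1 bandit ← the loading dock.  (the loading dock: 2M 1B; the warehouse floor: 1M 0B)
3. 1 merchant and 1 bandit → the warehouse floor.  (the loading dock: 1M 0B; the warehouse floor: 2M 1B)
4. 1 bandit ← the loading dock.  (the loading dock: 1M 1B; the warehouse floor: 2M 0B)
5. 1 merchant and 1 bandit → the warehouse floor.  (the loading dock: 0M 0B; the warehouse floor: 3M 1B)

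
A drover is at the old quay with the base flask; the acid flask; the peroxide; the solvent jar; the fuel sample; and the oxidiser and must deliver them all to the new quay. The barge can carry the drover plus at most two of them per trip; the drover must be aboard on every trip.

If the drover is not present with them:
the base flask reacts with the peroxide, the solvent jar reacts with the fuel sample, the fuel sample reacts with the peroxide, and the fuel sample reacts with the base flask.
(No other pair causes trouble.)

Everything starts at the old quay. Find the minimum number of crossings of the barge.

9

Counting alone: the drover can take at most 2 across per trip to the new quay, so moving all 6 needs at least 3 loaded trips out, with a return between consecutive ones — at least 5 crossings.
The safety rule pushes this higher. Following every safe sequence of crossings, the most of the 6 that can be at the new quay as the barge arrives there on crossings 5, 7 is 4, 5 respectively — never all 6.
So no plan with fewer than 9 crossings exists, and this one achieves 9:
1. Drover goes to the new quay with the base flask and the fuel sample.  [the old quay: the acid flask, the oxidiser, the peroxide, the solvent jar | the new quay: the base flask, the fuel sample]
2. Drover goes back to the old quay with the base flask.  [the old quay: the acid flask, the base flask, the oxidiser, the peroxide, the solvent jar | the new quay: the fuel sample]
3. Drover goes to the new quay with the acid flask and the base flask.  [the old quay: the oxidiser, the peroxide, the solvent jar | the new quay: the acid flask, the base flask, the fuel sample]
4. Drover goes back to the old quay with the base flask.  [the old quay: the base flask, the oxidiser, the peroxide, the solvent jar | the new quay: the acid flask, the fuel sample]
5. Drover goes to the new quay with the base flask and the solvent jar.  [the old quay: the oxidiser, the peroxide | the new quay: the acid flask, the base flask, the fuel sample, the solvent jar]
6. Drover goes back to the old quay with the fuel sample.  [the old quay: the fuel sample, the oxidiser, the peroxide | the new quay: the acid flask, the base flask, the solvent jar]
7. Drover goes to the new quay with the oxidiser and the peroxide.  [the old quay: the fuel sample | the new quay: the acid flask, the base flask, the oxidiser, the peroxide, the solvent jar]
8. Drover goes back to the old quay with the base flask.  [the old quay: the base flask, the fuel sample | the new quay: the acid flask, the oxidiser, the peroxide, the solvent jar]
9. Drover goes to the new quay with the base flask and the fuel sample.  [the old quay: — | the new quay: the acid flask, the base flask, the fuel sample, the oxidiser, the peroxide, the solvent jar]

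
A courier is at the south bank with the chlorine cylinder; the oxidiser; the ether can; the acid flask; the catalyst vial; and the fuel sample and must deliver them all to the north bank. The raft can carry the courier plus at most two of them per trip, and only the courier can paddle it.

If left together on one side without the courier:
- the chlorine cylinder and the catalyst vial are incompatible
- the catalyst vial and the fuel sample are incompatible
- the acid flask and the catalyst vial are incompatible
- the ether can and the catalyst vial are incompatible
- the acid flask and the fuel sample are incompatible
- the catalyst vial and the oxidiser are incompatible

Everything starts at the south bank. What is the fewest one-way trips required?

9

Counting alone: the courier can take at most 2 across per trip to the north bank, so moving all 6 needs at least 3 loaded trips out, with a return between consecutive ones — at least 5 crossings.
The safety rule pushes this higher. Following every safe sequence of crossings, the most of the 6 that can be at the north bank as the raft arrives there on crossings 5, 7 is 4, 5 respectively — never all 6.
So no plan with fewer than 9 crossings exists, and this one achieves 9:
1. Courier goes to the north bank with the acid flask and the catalyst vial.  [the south bank: the chlorine cylinder, the ether can, the fuel sample, the oxidiser | the north bank: the acid flask, the catalyst vial]
2. Courier goes back to the south bank with the acid flask.  [the south bank: the acid flask, the chlorine cylinder, the ether can, the fuel sample, the oxidiser | the north bank: the catalyst vial]
3. Courier goes to the north bank with the acid flask and the chlorine cylinder.  [the south bank: the ether can, the fuel sample, the oxidiser | the north bank: the acid flask, the catalyst vial, the chlorine cylinder]
4. Courier goes back to the south bank with the catalyst vial.  [the south bank: the catalyst vial, the ether can, the fuel sample, the oxidiser | the north bank: the acid flask, the chlorine cylinder]
5. Courier goes to the north bank with the catalyst vial and the oxidiser.  [the south bank: the ether can, the fuel sample | the north bank: the acid flask, the catalyst vial, the chlorine cylinder, the oxidiser]
6. Courier goes back to the south bank with the catalyst vial.  [the south bank: the catalyst vial, the ether can, the fuel sample | the north bank: the acid flask, the chlorine cylinder, the oxidiser]
7. Courier goes to the north bank with the catalyst vial and the ether can.  [the south bank: the fuel sample | the north bank: the acid flask, the catalyst vial, the chlorine cylinder, the ether can, the oxidiser]
8. Courier goes back to the south bank with the catalyst vial.  [the south bank: the catalyst vial, the fuel sample | the north bank: the acid flask, the chlorine cylinder, the ether can, the oxidiser]
9. Courier goes to the north bank with the catalyst vial and the fuel sample.  [the south bank: — | the north bank: the acid flask, the catalyst vial, the chlorine cylinder, the ether can, the fuel sample, the oxidiser]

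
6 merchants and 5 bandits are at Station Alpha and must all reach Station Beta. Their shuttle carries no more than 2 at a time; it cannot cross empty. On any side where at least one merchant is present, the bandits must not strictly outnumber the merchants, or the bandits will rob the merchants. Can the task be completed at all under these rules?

Yes

1. 2 bandits → Station Beta.  (Station Alpha: 6M 3B; Station Beta: 0M 2B)
2. 1 bandit ← Station Alpha.  (Station Alpha: 6M 4B; Station Beta: 0M 1B)
3. 2 bandits → Station Beta.  (Station Alpha: 6M 2B; Station Beta: 0M 3B)
4. 1 bandit ← Station Alpha.  (Station Alpha: 6M 3B; Station Beta: 0M 2B)
5. 2 merchants → Station Beta.  (Station Alpha: 4M 3B; Station Beta: 2M 2B)
6. 1 bandit ← Station Alpha.  (Station Alpha: 4M 4B; Station Beta: 2M 1B)
7. 1 merchant and 1 bandit → Station Beta.  (Station Alpha: 3M 3B; Station Beta: 3M 2B)
8. 1 merchant ← Station Alpha.  (Station Alpha: 4M 3B; Station Beta: 2M 2B)
9. 1 merchant and 1 bandit → Station Beta.  (Station Alpha: 3M 2B; Station Beta: 3M 3B)
10. 1 bandit ← Station Alpha.  (Station Alpha: 3M 3B; Station Beta: 3M 2B)
11. 1 merchant and 1 bandit → Station Beta.  (Station Alpha: 2M 2B; Station Beta: 4M 3B)
12. 1 merchant ← Station Alpha.  (Station Alpha: 3M 2B; Station Beta: 3M 3B)
13. 1 merchant and 1 bandit → Station Beta.  (Station Alpha: 2M 1B; Station Beta: 4M 4B)
14. 1 bandit ← Station Alpha.  (Station Alpha: 2M 2B; Station Beta: 4M 3B)
15. 1 merchant and 1 bandit → Station Beta.  (Station Alpha: 1M 1B; Station Beta: 5M 4B)
16. 1 merchant ← Station Alpha.  (Station Alpha: 2M 1B; Station Beta: 4M 4B)
17. 1 merchant and 1 bandit → Station Beta.  (Station Alpha: 1M 0B; Station Beta: 5M 5B)
18. 1 bandit ← Station Alpha.  (Station Alpha: 1M 1B; Station Beta: 5M 4B)
19. 1 merchant and 1 bandit → Station Beta.  (Station Alpha: 0M 0B; Station Beta: 6M 5B)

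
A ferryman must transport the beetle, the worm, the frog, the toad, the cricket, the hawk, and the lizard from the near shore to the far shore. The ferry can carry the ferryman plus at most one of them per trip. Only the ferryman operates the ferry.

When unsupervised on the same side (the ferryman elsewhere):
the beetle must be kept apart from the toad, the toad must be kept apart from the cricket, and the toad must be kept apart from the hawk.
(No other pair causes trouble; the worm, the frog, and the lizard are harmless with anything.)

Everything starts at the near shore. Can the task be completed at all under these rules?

No

Following every safe sequence of crossings from the start, the most of the 7 that can be at the far shore as the ferry arrives there on crossings 1, 3, 5, 7, 9 is 1, 2, 3, 4, 5 respectively; the best ever achieved is 5 of 7.
From crossing 11 on, no configuration arises that was not already reachable earlier: only 72 distinct safe configurations (who is on which side, and where the ferry is) can ever be reached, none of them has everyone across, and every continuation just revisits them. So no valid plan exists.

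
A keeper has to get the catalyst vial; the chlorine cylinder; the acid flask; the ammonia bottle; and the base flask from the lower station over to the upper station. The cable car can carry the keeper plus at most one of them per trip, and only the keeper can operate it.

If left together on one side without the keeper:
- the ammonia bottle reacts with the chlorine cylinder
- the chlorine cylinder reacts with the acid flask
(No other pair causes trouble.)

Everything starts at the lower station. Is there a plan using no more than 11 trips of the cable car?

Yes

Yes — this plan uses 11 crossings (≤ 11):
1. Keeper goes to the upper station with the chlorine cylinder.  [the lower station: the acid flask, the ammonia bottle, the base flask, the catalyst vial | the upper station: the chlorine cylinder]
2. Keeper goes back to the lower station alone.  [the lower station: the acid flask, the ammonia bottle, the base flask, the catalyst vial | the upper station: the chlorine cylinder]
3. Keeper goes to the upper station with the catalyst vial.  [the lower station: the acid flask, the ammonia bottle, the base flask | the upper station: the catalyst vial, the chlorine cylinder]
4. Keeper goes back to the lower station alone.  [the lower station: the acid flask, the ammonia bottle, the base flask | the upper station: the catalyst vial, the chlorine cylinder]
5. Keeper goes to the upper station with the acid flask.  [the lower station: the ammonia bottle, the base flask | the upper station: the acid flask, the catalyst vial, the chlorine cylinder]
6. Keeper goes back to the lower station with the chlorine cylinder.  [the lower station: the ammonia bottle, the base flask, the chlorine cylinder | the upper station: the acid flask, the catalyst vial]
7. Keeper goes to the upper station with the ammonia bottle.  [the lower station: the base flask, the chlorine cylinder | the upper station: the acid flask, the ammonia bottle, the catalyst vial]
8. Keeper goes back to the lower station alone.  [the lower station: the base flask, the chlorine cylinder | the upper station: the acid flask, the ammonia bottle, the catalyst vial]
9. Keeper goes to the upper station with the base flask.  [the lower station: the chlorine cylinder | the upper station: the acid flask, the ammonia bottle, the base flask, the catalyst vial]
10. Keeper goes back to the lower station alone.  [the lower station: the chlorine cylinder | the upper station: the acid flask, the ammonia bottle, the base flask, the catalyst vial]
11. Keeper goes to the upper station with the chlorine cylinder.  [the lower station: — | the upper station: the acid flask, the ammonia bottle, the base flask, the catalyst vial, the chlorine cylinder]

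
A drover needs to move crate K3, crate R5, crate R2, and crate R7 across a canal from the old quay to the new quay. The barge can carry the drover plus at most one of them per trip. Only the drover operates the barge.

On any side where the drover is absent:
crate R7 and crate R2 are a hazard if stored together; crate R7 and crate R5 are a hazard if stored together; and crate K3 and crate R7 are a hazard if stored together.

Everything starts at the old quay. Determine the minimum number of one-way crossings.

Following every safe sequence of crossings from the start, the most of the 4 that can be at the new quay as the barge arrives there on crossings 1, 3 is 1, 2 respectively; the best ever achieved is 2 of 4.
From crossing 5 on, no configuration arises that was not already reachable earlier: only 9 distinct safe configurations (who is on which side, and where the barge is) can ever be reached, none of them has everyone across, and every continuation just revisits them. So no valid plan exists.

impossible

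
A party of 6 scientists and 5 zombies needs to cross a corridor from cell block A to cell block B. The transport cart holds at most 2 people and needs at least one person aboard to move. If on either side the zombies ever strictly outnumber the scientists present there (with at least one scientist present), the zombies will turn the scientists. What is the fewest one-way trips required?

19

Counting alone: each trip to cell block B takes at most 2 across and each return brings at least 1 back, so after t trips out (and t−1 returns) at most 2t − (t−1) of the 11 are across; that first reaches 11 at t = 10, so at least 19 crossings are needed.
The plan below uses exactly 19 crossings, so it is optimal:
1. 2 zombies → cell block B.  (cell block A: 6S 3Z; cell block B: 0S 2Z)
2. 1 zombie ← cell block A.  (cell block A: 6S 4Z; cell block B: 0S 1Z)
3. 2 zombies → cell block B.  (cell block A: 6S 2Z; cell block B: 0S 3Z)
4. 1 zombie ← cell block A.  (cell block A: 6S 3Z; cell block B: 0S 2Z)
5. 2 scientists → cell block B.  (cell block A: 4S 3Z; cell block B: 2S 2Z)
6. 1 zombie ← cell block A.  (cell block A: 4S 4Z; cell block B: 2S 1Z)
7. 1 scientist and 1 zombie → cell block B.  (cell block A: 3S 3Z; cell block B: 3S 2Z)
8. 1 scientist ← cell block A.  (cell block A: 4S 3Z; cell block B: 2S 2Z)
9. 1 scientist and 1 zombie → cell block B.  (cell block A: 3S 2Z; cell block B: 3S 3Z)
10. 1 zombie ← cell block A.  (cell block A: 3S 3Z; cell block B: 3S 2Z)
11. 1 scientist and 1 zombie → cell block B.  (cell block A: 2S 2Z; cell block B: 4S 3Z)
12. 1 scientist ← cell block A.  (cell block A: 3S 2Z; cell block B: 3S 3Z)
13. 1 scientist and 1 zombie → cell block B.  (cell block A: 2S 1Z; cell block B: 4S 4Z)
14. 1 zombie ← cell block A.  (cell block A: 2S 2Z; cell block B: 4S 3Z)
15. 1 scientist and 1 zombie → cell block B.  (cell block A: 1S 1Z; cell block B: 5S 4Z)
16. 1 scientist ← cell block A.  (cell block A: 2S 1Z; cell block B: 4S 4Z)
17. 1 scientist and 1 zombie → cell block B.  (cell block A: 1S 0Z; cell block B: 5S 5Z)
18. 1 zombie ← cell block A.  (cell block A: 1S 1Z; cell block B: 5S 4Z)
19. 1 scientist and 1 zombie → cell block B.  (cell block A: 0S 0Z; cell block B: 6S 5Z)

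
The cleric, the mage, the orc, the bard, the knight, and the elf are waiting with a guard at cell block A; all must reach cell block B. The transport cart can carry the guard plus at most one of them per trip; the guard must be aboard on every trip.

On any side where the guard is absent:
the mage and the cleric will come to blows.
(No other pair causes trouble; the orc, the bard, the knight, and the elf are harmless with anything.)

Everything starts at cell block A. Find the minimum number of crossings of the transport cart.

Counting alone: the guard can take at most 1 across per trip to cell block B, so moving all 6 needs at least 6 loaded trips out, with a return between consecutive ones — at least 11 crossings.
The plan below uses exactly 11 crossings, so it is optimal:
1. Guard goes to cell block B with the cleric.
2. Guard goes back to cell block A alone.
3. Guard goes to cell block B with the orc.
4. Guard goes back to cell block A alone.
5. Guard goes to cell block B with the bard.
6. Guard goes back to cell block A alone.
7. Guard goes to cell block B with the knight.
8. Guard goes back to cell block A alone.
9. Guard goes to cell block B with the elf.
10. Guard goes back to cell block A alone.
11. Guard goes to cell block B with the mage.

11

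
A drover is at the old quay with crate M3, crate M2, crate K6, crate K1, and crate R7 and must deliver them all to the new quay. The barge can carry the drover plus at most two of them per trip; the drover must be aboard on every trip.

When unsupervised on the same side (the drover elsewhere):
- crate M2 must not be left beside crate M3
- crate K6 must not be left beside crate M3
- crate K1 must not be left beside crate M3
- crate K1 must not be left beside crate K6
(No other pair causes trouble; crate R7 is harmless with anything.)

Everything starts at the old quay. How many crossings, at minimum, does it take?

7

Counting alone: the drover can take at most 2 across per trip to the new quay, so moving all 5 needs at least 3 loaded trips out, with a return between consecutive ones — at least 5 crossings.
The safety rule pushes this higher. Following every safe sequence of crossings, the most of the 5 that can be at the new quay as the barge arrives there on crossing 5 is 4 — never all 5.
So no plan with fewer than 7 crossings exists, and this one achieves 7:
1. Drover goes to the new quay with crate K6 and crate M3.
2. Drover goes back to the old quay with crate M3.
3. Drover goes to the new quay with crate M2 and crate M3.
4. Drover goes back to the old quay with crate M3.
5. Drover goes to the new quay with crate M3 and crate R7.
6. Drover goes back to the old quay with crate M3.
7. Drover goes to the new quay with crate K1 and crate M3.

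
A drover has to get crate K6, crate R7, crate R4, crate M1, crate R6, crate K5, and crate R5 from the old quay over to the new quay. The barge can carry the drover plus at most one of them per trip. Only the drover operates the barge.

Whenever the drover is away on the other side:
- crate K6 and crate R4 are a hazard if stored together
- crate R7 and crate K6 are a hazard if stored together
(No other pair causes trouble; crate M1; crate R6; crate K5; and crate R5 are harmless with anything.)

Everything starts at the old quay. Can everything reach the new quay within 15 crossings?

Yes — this plan uses 15 crossings (≤ 15):
1. Drover goes to the new quay with crate K6.
2. Drover goes back to the old quay alone.
3. Drover goes to the new quay with crate R7.
4. Drover goes back to the old quay with crate K6.
5. Drover goes to the new quay with crate R4.
6. Drover goes back to the old quay alone.
7. Drover goes to the new quay with crate M1.
8. Drover goes back to the old quay alone.
9. Drover goes to the new quay with crate R6.
10. Drover goes back to the old quay alone.
11. Drover goes to the new quay with crate K5.
12. Drover goes back to the old quay alone.
13. Drover goes to the new quay with crate R5.
14. Drover goes back to the old quay alone.
15. Drover goes to the new quay with crate K6.

Yes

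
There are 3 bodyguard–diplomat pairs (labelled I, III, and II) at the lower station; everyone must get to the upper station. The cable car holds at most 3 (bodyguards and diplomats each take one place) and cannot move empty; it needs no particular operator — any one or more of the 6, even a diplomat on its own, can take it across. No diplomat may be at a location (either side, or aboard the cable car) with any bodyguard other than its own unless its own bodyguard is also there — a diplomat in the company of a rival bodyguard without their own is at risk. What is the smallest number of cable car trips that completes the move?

Counting alone: each trip to the upper station takes at most 3 across and each return brings at least 1 back, so after t trips out (and t−1 returns) at most 3t − (t−1) of the 6 are across; that first reaches 6 at t = 3, so at least 5 crossings are needed.
The plan below uses exactly 5 crossings, so it is optimal:
1. bodyguard I and diplomat I cross → the upper station.
2. bodyguard I crosses ← the lower station.
3. bodyguard I, bodyguard II, and bodyguard III cross → the upper station.
4. diplomat I crosses ← the lower station.
5. diplomat I, diplomat II, and diplomat III cross → the upper station.

5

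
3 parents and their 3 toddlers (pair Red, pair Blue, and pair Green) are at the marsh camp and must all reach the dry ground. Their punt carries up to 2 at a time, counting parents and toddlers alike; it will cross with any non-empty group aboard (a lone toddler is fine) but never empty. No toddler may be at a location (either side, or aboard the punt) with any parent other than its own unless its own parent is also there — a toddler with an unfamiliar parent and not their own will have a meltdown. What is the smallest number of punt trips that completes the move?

11

Counting alone: each trip to the dry ground takes at most 2 across and each return brings at least 1 back, so after t trips out (and t−1 returns) at most 2t − (t−1) of the 6 are across; that first reaches 6 at t = 5, so at least 9 crossings are needed.
The safety rule pushes this higher. Following every safe sequence of crossings, the most of the 6 that can be at the dry ground as the punt arrives there on crossing 9 is 5 — never all 6.
So no plan with fewer than 11 crossings exists, and this one achieves 11:
1. parent Red and toddler Red cross → the dry ground.
2. parent Red crosses ← the marsh camp.
3. toddler Blue and toddler Green cross → the dry ground.
4. toddler Red crosses ← the marsh camp.
5. parent Blue and parent Green cross → the dry ground.
6. parent Blue and toddler Blue cross ← the marsh camp.
7. parent Blue and parent Red cross → the dry ground.
8. toddler Green crosses ← the marsh camp.
9. toddler Blue and toddler Red cross → the dry ground.
10. parent Green crosses ← the marsh camp.
11. parent Green and toddler Green cross → the dry ground.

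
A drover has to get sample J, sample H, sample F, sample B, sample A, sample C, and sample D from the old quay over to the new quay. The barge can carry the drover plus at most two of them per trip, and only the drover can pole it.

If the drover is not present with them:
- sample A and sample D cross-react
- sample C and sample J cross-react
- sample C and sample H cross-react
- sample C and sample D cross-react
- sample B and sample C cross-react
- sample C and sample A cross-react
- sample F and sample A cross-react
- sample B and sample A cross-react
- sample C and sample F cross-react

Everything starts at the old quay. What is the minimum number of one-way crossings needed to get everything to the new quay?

impossible

Following every safe sequence of crossings from the start, the most of the 7 that can be at the new quay as the barge arrives there on crossings 1, 3, 5, 7 is 2, 3, 4, 5 respectively; the best ever achieved is 5 of 7.
From crossing 9 on, no configuration arises that was not already reachable earlier: only 37 distinct safe configurations (who is on which side, and where the barge is) can ever be reached, none of them has everyone across, and every continuation just revisits them. So no valid plan exists.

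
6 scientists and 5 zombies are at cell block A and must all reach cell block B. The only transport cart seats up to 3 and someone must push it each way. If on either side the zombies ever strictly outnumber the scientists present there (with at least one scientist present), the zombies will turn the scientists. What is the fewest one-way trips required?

9

Counting alone: each trip to cell block B takes at most 3 across and each return brings at least 1 back, so after t trips out (and t−1 returns) at most 3t − (t−1) of the 11 are across; that first reaches 11 at t = 5, so at least 9 crossings are needed.
The plan below uses exactly 9 crossings, so it is optimal:
1. 3 zombies → cell block B.  (cell block A: 6S 2Z; cell block B: 0S 3Z)
2. 1 zombie ← cell block A.  (cell block A: 6S 3Z; cell block B: 0S 2Z)
3. 3 scientists → cell block B.  (cell block A: 3S 3Z; cell block B: 3S 2Z)
4. 1 scientist ← cell block A.  (cell block A: 4S 3Z; cell block B: 2S 2Z)
5. 2 scientists and 1 zombie → cell block B.  (cell block A: 2S 2Z; cell block B: 4S 3Z)
6. 1 scientist ← cell block A.  (cell block A: 3S 2Z; cell block B: 3S 3Z)
7. 2 scientists and 1 zombie → cell block B.  (cell block A: 1S 1Z; cell block B: 5S 4Z)
8. 1 scientist ← cell block A.  (cell block A: 2S 1Z; cell block B: 4S 4Z)
9. 2 scientists and 1 zombie → cell block B.  (cell block A: 0S 0Z; cell block B: 6S 5Z)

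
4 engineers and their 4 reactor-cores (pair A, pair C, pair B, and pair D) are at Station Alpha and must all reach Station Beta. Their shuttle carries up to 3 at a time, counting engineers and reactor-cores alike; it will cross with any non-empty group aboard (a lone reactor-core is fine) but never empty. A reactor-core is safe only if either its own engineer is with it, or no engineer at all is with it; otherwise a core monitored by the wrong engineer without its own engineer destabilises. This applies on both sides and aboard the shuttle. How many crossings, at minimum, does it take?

Counting alone: each trip to Station Beta takes at most 3 across and each return brings at least 1 back, so after t trips out (and t−1 returns) at most 3t − (t−1) of the 8 are across; that first reaches 8 at t = 4, so at least 7 crossings are needed.
The safety rule pushes this higher. Following every safe sequence of crossings, the most of the 8 that can be at Station Beta as the shuttle arrives there on crossing 7 is 7 — never all 8.
So no plan with fewer than 9 crossings exists, and this one achieves 9:
1. engineer A and reactor-core A cross → Station Beta.
2. engineer A crosses ← Station Alpha.
3. engineer A, engineer C, and reactor-core C cross → Station Beta.
4. engineer A and reactor-core A cross ← Station Alpha.
5. engineer A, engineer B, and engineer D cross → Station Beta.
6. reactor-core C crosses ← Station Alpha.
7. reactor-core A and reactor-core C cross → Station Beta.
8. reactor-core A crosses ← Station Alpha.
9. reactor-core A, reactor-core B, and reactor-core D cross → Station Beta.

9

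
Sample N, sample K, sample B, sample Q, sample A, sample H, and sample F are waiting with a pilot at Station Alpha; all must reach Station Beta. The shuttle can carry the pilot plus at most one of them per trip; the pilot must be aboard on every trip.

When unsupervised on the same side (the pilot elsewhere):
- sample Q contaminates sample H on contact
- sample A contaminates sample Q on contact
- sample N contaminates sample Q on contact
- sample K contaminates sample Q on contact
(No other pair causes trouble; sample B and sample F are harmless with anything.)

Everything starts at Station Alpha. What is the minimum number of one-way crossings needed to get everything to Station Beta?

Following every safe sequence of crossings from the start, the most of the 7 that can be at Station Beta as the shuttle arrives there on crossings 1, 3, 5, 7 is 1, 2, 3, 4 respectively; the best ever achieved is 4 of 7.
From crossing 9 on, no configuration arises that was not already reachable earlier: only 44 distinct safe configurations (who is on which side, and where the shuttle is) can ever be reached, none of them has everyone across, and every continuation just revisits them. So no valid plan exists.

impossible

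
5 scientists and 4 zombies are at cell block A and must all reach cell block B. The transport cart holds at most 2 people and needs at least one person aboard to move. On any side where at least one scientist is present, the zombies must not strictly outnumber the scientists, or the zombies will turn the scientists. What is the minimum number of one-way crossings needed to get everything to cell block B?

15

Counting alone: each trip to cell block B takes at most 2 across and each return brings at least 1 back, so after t trips out (and t−1 returns) at most 2t − (t−1) of the 9 are across; that first reaches 9 at t = 8, so at least 15 crossings are needed.
The plan below uses exactly 15 crossings, so it is optimal:
1. 2 zombies → cell block B.  (cell block A: 5S 2Z; cell block B: 0S 2Z)
2. 1 zombie ← cell block A.  (cell block A: 5S 3Z; cell block B: 0S 1Z)
3. 2 zombies → cell block B.  (cell block A: 5S 1Z; cell block B: 0S 3Z)
4. 1 zombie ← cell block A.  (cell block A: 5S 2Z; cell block B: 0S 2Z)
5. 2 scientists → cell block B.  (cell block A: 3S 2Z; cell block B: 2S 2Z)
6. 1 zombie ← cell block A.  (cell block A: 3S 3Z; cell block B: 2S 1Z)
7. 1 scientist and 1 zombie → cell block B.  (cell block A: 2S 2Z; cell block B: 3S 2Z)
8. 1 scientist ← cell block A.  (cell block A: 3S 2Z; cell block B: 2S 2Z)
9. 1 scientist and 1 zombie → cell block B.  (cell block A: 2S 1Z; cell block B: 3S 3Z)
10. 1 zombie ← cell block A.  (cell block A: 2S 2Z; cell block B: 3S 2Z)
11. 1 scientist and 1 zombie → cell block B.  (cell block A: 1S 1Z; cell block B: 4S 3Z)
12. 1 scientist ← cell block A.  (cell block A: 2S 1Z; cell block B: 3S 3Z)
13. 1 scientist and 1 zombie → cell block B.  (cell block A: 1S 0Z; cell block B: 4S 4Z)
14. 1 zombie ← cell block A.  (cell block A: 1S 1Z; cell block B: 4S 3Z)
15. 1 scientist and 1 zombie → cell block B.  (cell block A: 0S 0Z; cell block B: 5S 4Z)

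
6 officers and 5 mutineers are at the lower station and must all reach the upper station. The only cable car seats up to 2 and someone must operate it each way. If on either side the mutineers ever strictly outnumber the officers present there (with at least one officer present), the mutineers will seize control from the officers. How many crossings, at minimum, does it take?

19

Counting alone: each trip to the upper station takes at most 2 across and each return brings at least 1 back, so after t trips out (and t−1 returns) at most 2t − (t−1) of the 11 are across; that first reaches 11 at t = 10, so at least 19 crossings are needed.
The plan below uses exactly 19 crossings, so it is optimal:
1. 2 mutineers → the upper station.  (the lower station: 6O 3M; the upper station: 0O 2M)
2. 1 mutineer ← the lower station.  (the lower station: 6O 4M; the upper station: 0O 1M)
3. 2 mutineers → the upper station.  (the lower station: 6O 2M; the upper station: 0O 3M)
4. 1 mutineer ← the lower station.  (the lower station: 6O 3M; the upper station: 0O 2M)
5. 2 officers → the upper station.  (the lower station: 4O 3M; the upper station: 2O 2M)
6. 1 mutineer ← the lower station.  (the lower station: 4O 4M; the upper station: 2O 1M)
7. 1 officer and 1 mutineer → the upper station.  (the lower station: 3O 3M; the upper station: 3O 2M)
8. 1 officer ← the lower station.  (the lower station: 4O 3M; the upper station: 2O 2M)
9. 1 officer and 1 mutineer → the upper station.  (the lower station: 3O 2M; the upper station: 3O 3M)
10. 1 mutineer ← the lower station.  (the lower station: 3O 3M; the upper station: 3O 2M)
11. 1 officer and 1 mutineer → the upper station.  (the lower station: 2O 2M; the upper station: 4O 3M)
12. 1 officer ← the lower station.  (the lower station: 3O 2M; the upper station: 3O 3M)
13. 1 officer and 1 mutineer → the upper station.  (the lower station: 2O 1M; the upper station: 4O 4M)
14. 1 mutineer ← the lower station.  (the lower station: 2O 2M; the upper station: 4O 3M)
15. 1 officer and 1 mutineer → the upper station.  (the lower station: 1O 1M; the upper station: 5O 4M)
16. 1 officer ← the lower station.  (the lower station: 2O 1M; the upper station: 4O 4M)
17. 1 officer and 1 mutineer → the upper station.  (the lower station: 1O 0M; the upper station: 5O 5M)
18. 1 mutineer ← the lower station.  (the lower station: 1O 1M; the upper station: 5O 4M)
19. 1 officer and 1 mutineer → the upper station.  (the lower station: 0O 0M; the upper station: 6O 5M)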